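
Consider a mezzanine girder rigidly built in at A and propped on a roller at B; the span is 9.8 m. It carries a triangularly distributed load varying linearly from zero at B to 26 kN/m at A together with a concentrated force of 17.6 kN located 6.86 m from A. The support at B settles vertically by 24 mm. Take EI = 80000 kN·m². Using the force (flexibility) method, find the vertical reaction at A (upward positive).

Choose R_B as the redundant. The primary structure is the cantilever fixed at A.
Free-end deflection of the primary structure under the applied loading (downward +):
  triangular load, peak 26 at the fixed end: w₀L⁴/(30EI) = 7994/EI
  point load 17.6 at a = 6.86: Pa²(3L − a)/(6EI) = 3111/EI
  δ_0 = 11105/EI
Tip deflection under a unit load at B: L³/(3EI) = 313.7/EI.
With EI = 80000 kN·m²: δ_0 = 0.13882 m and δ_{BB} = 0.003922 m/kN.
Compatibility — the beam at B must follow the support down by 0.024 m: δ_0 − R_B·δ_{BB} = 0.024, so R_B = (0.13882 − 0.024)/0.003922 = 29.28 kN.
Vertical equilibrium: R_A = ΣP − R_B = 145 − 29.28 = 115.7 kN.

R_A = 115.7 kN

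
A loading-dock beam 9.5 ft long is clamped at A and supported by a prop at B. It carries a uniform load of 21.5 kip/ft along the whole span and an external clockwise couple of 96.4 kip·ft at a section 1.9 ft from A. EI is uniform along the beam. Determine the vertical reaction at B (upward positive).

R_B = 82.07 kip

Remove the prop at B; the released (primary) structure is a cantilever built in at A.
Free-end deflection of the primary structure under the applied loading (downward +):
  UDL 21.5: wL⁴/(8EI) = 21890/EI
  clockwise couple 96.4 at a = 1.9: M₀a(2L − a)/(2EI) = 1566/EI
  δ_0 = 23456/EI
Tip deflection under a unit load at B: L³/(3EI) = 285.8/EI.
Compatibility at B: δ_0 − R_B·δ_{BB} = 0, so R_B = 23456/285.8 = 82.07 kip.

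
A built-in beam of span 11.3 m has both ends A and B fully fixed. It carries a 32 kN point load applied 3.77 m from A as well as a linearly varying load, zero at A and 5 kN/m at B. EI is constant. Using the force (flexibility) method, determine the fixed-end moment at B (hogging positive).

Release both end moments; the primary structure is a simply-supported span AB with redundants M_A and M_B.
Simple-span end rotations at A and B under the given loads:
  at A: point load 32 at a = 3.77: Pab(L + b)/(6LEI) = 252.3/EI
  at B: point load 32 at a = 3.77: Pab(L + a)/(6LEI) = 201.9/EI
  at A: triangular load, peak 5: 7w₀L³/(360EI) = 140.3/EI
  at B: triangular load, peak 5: w₀L³/(45EI) = 160.3/EI
  θ_A0 = 392.6/EI,  θ_B0 = 362.2/EI
Flexibility coefficients: a unit moment at one end gives L/(3EI) there and L/(6EI) at the far end, so f₁₁ = f₂₂ = 3.767/EI and f₁₂ = f₂₁ = 1.883/EI.
Compatibility — zero rotation at each built-in end:
  3.767 M_A + 1.883 M_B = 392.6
  1.883 M_A + 3.767 M_B = 362.2
Solving the pair gives M_A = 74.85 kN·m and M_B = 58.74 kN·m (hogging).

M_B = 58.74 kN·m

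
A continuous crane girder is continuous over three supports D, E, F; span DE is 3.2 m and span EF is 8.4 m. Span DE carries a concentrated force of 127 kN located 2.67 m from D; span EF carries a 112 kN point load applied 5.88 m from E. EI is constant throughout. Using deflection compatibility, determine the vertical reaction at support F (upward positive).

R_F = 65.64 kN

Take M_E as the redundant. Released structure: two simple spans DE and EF with a hinge at E.
End slopes at the hinge E, treating each span as simply supported:
  span DE: point load 127 at a = 2.67: Pab(L + a)/(6LEI) = 54.94/EI
  span EF: point load 112 at a = 5.88: Pab(L + b)/(6LEI) = 359.6/EI
  relative rotation θ_0 = (54.94 + 359.6)/EI = 414.5/EI
A unit hogging moment at E produces rotation L₁/(3EI) + L₂/(3EI) = 3.867/EI.
Compatibility: M_E·(L₁+L₂)/(3EI) = θ_0, giving M_E = 107.2 kN·m (hogging).
Span EF, ΣM about F: R_E^{EF}·8.4 = 282.2 + 107.2, so R_E^{EF} = 46.36 kN and R_F = 112 − 46.36 = 65.64 kN.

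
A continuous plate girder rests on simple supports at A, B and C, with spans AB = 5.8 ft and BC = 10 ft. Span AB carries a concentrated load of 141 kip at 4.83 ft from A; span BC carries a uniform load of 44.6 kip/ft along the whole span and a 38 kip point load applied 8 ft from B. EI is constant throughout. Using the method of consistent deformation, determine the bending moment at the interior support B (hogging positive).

Release continuity at B by inserting a hinge; the redundant is the internal moment M_B. The primary structure is two simply-supported spans AB and BC.
Rotations at B on the released spans (each span's end-slope, ×1/EI):
  span AB: point load 141 at a = 4.83: Pab(L + a)/(6LEI) = 201.8/EI
  span BC: UDL 44.6: wL³/(24EI) = 1858/EI
  span BC: point load 38 at a = 8: Pab(L + b)/(6LEI) = 121.6/EI
  relative rotation θ_0 = (201.8 + 1980)/EI = 2182/EI
A unit hogging moment at B produces rotation L₁/(3EI) + L₂/(3EI) = 5.267/EI.
Compatibility: M_B·(L₁+L₂)/(3EI) = θ_0, giving M_B = 414.3 kip·ft (hogging).

M_B = 414.3 kip·ft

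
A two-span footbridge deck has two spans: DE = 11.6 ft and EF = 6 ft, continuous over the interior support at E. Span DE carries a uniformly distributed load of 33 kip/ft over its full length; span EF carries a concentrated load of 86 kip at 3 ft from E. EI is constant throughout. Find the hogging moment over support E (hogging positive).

Insert a hinge at E; M_E is the redundant, and each span becomes simply supported.
Rotations at E on the released spans (each span's end-slope, ×1/EI):
  span DE: UDL 33: wL³/(24EI) = 2146/EI
  span EF: point load 86 at a = 3: Pab(L + b)/(6LEI) = 193.5/EI
  relative rotation θ_0 = (2146 + 193.5)/EI = 2340/EI
A unit hogging moment at E produces rotation L₁/(3EI) + L₂/(3EI) = 5.867/EI.
Slope continuity at E: θ_0 = M_E·5.867/EI, so M_E = 2340/5.867 = 398.8 kip·ft (hogging).

M_E = 398.8 kip·ft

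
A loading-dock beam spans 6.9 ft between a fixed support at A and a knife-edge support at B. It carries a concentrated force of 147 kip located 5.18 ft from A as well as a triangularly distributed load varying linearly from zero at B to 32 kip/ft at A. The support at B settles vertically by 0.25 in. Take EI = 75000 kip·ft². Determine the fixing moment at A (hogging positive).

Take the reaction at B as the redundant and release it; the primary structure is a cantilever fixed at A.
Downward deflection at the released point B due to the loads:
  point load 147 at a = 5.18: Pa²(3L − a)/(6EI) = 10203/EI
  triangular load, peak 32 at the fixed end: w₀L⁴/(30EI) = 2418/EI
  δ_0 = 12621/EI
Tip deflection under a unit load at B: L³/(3EI) = 109.5/EI.
With EI = 75000 kip·ft²: δ_0 = 0.16827 ft and δ_{BB} = 0.00146 ft/kip.
Compatibility — the beam at B must follow the support down by 0.02083 ft: δ_0 − R_B·δ_{BB} = 0.02083, so R_B = (0.16827 − 0.02083)/0.00146 = 101 kip.
Moment equilibrium about A: M_A = Σ(load moments about A) − R_B·L = 1015 − 101×6.9 = 318.6 kip·ft.

M_A = 318.6 kip·ft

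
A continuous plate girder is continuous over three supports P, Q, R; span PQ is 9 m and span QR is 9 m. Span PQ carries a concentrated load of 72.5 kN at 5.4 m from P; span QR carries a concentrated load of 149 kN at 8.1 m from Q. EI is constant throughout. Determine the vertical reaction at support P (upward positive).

R_P = 18.35 kN

Insert a hinge at Q; M_Q is the redundant, and each span becomes simply supported.
Rotations at Q on the released spans (each span's end-slope, ×1/EI):
  span PQ: point load 72.5 at a = 5.4: Pab(L + a)/(6LEI) = 375.8/EI
  span QR: point load 149 at a = 8.1: Pab(L + b)/(6LEI) = 199.1/EI
  relative rotation θ_0 = (375.8 + 199.1)/EI = 575/EI
A unit hogging moment at Q produces rotation L₁/(3EI) + L₂/(3EI) = 6/EI.
Compatibility: M_Q·(L₁+L₂)/(3EI) = θ_0, giving M_Q = 95.83 kN·m (hogging).
Span PQ, ΣM about P with M_Q applied at Q: R_Q^{PQ}·9 = 391.5 + 95.83, so R_Q^{PQ} = 54.15 kN and R_P = 72.5 − 54.15 = 18.35 kN.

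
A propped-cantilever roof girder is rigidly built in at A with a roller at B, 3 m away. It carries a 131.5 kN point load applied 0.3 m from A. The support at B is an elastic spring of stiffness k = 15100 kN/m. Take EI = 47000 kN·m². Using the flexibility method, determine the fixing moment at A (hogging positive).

Take the reaction at B as the redundant and release it; the primary structure is a cantilever fixed at A.
Deflection at B on the released cantilever, summing each load's contribution:
  point load 131.5 at a = 0.3: Pa²(3L − a)/(6EI) = 17.16/EI
Tip deflection under a unit load at B: L³/(3EI) = 9/EI.
With EI = 47000 kN·m²: δ_0 = 0.000365 m and δ_{BB} = 0.000191 m/kN.
Compatibility — the spring shortens by R_B/k under the reaction it provides: δ_0 − R_B·δ_{BB} = R_B/k. With 1/k = 0.000066 m/kN, R_B = δ_0 / (δ_{BB} + 1/k) = 0.000365 / (0.000191 + 0.000066) = 1.417 kN.
Moment equilibrium about A: M_A = Σ(load moments about A) − R_B·L = 39.45 − 1.417×3 = 35.2 kN·m.

M_A = 35.2 kN·m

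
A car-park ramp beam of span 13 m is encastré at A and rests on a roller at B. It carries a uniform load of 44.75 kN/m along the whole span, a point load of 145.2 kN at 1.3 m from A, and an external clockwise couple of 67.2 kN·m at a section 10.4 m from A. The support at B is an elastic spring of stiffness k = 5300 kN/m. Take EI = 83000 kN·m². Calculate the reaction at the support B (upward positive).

R_B = 222.9 kN

Remove the prop at B; the released (primary) structure is a cantilever built in at A.
Deflection at B on the released cantilever, summing each load's contribution:
  UDL 44.75: wL⁴/(8EI) = 159763/EI
  point load 145.2 at a = 1.3: Pa²(3L − a)/(6EI) = 1542/EI
  clockwise couple 67.2 at a = 10.4: M₀a(2L − a)/(2EI) = 5451/EI
  δ_0 = 166756/EI
Tip deflection under a unit load at B: L³/(3EI) = 732.3/EI.
With EI = 83000 kN·m²: δ_0 = 2.0091 m and δ_{BB} = 0.008823 m/kN.
Compatibility — the spring shortens by R_B/k under the reaction it provides: δ_0 − R_B·δ_{BB} = R_B/k. With 1/k = 0.000189 m/kN, R_B = δ_0 / (δ_{BB} + 1/k) = 2.0091 / (0.008823 + 0.000189) = 222.9 kN.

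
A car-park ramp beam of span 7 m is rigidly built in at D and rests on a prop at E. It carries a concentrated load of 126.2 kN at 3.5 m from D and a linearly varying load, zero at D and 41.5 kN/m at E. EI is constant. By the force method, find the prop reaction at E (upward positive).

Release the roller at E. Primary structure: cantilever fixed at D.
Downward deflection at the released point E due to the loads:
  point load 126.2 at a = 3.5: Pa²(3L − a)/(6EI) = 4509/EI
  triangular load, peak 41.5 at the free end: 11w₀L⁴/(120EI) = 9134/EI
  δ_0 = 13643/EI
Tip deflection under a unit load at E: L³/(3EI) = 114.3/EI.
The prop prevents deflection at E: R_E = δ_0/δ_{EE} = 13643/114.3 = 119.3 kN.

R_E = 119.3 kN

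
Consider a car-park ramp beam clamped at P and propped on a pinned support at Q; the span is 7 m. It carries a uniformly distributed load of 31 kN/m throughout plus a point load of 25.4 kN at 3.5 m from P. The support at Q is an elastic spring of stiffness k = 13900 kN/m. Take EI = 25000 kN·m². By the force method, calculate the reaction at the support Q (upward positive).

R_Q = 87.93 kN

Release the roller at Q. Primary structure: cantilever fixed at P.
Deflection at Q on the released cantilever, summing each load's contribution:
  UDL 31: wL⁴/(8EI) = 9304/EI
  point load 25.4 at a = 3.5: Pa²(3L − a)/(6EI) = 907.5/EI
  δ_0 = 10211/EI
Flexibility coefficient — unit upward force at Q: δ_{QQ} = L³/(3EI) = 114.3/EI.
With EI = 25000 kN·m²: δ_0 = 0.40846 m and δ_{QQ} = 0.004573 m/kN.
Compatibility — the spring shortens by R_Q/k under the reaction it provides: δ_0 − R_Q·δ_{QQ} = R_Q/k. With 1/k = 0.000072 m/kN, R_Q = δ_0 / (δ_{QQ} + 1/k) = 0.40846 / (0.004573 + 0.000072) = 87.93 kN.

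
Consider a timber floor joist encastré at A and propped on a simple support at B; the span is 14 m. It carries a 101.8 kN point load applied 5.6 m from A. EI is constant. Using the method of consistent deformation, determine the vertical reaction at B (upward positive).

Take the reaction at B as the redundant and release it; the primary structure is a cantilever fixed at A.
Deflection at B on the released cantilever, summing each load's contribution:
  point load 101.8 at a = 5.6: Pa²(3L − a)/(6EI) = 19368/EI
Tip deflection under a unit load at B: L³/(3EI) = 914.7/EI.
Compatibility at B: δ_0 − R_B·δ_{BB} = 0, so R_B = 19368/914.7 = 21.17 kN.

R_B = 21.17 kN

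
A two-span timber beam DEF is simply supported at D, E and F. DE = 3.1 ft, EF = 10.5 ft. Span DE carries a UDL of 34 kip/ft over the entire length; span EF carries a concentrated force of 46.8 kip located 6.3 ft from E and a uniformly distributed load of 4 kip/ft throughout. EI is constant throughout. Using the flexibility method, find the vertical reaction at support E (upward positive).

R_E = 140.7 kip

Release continuity at E by inserting a hinge; the redundant is the internal moment M_E. The primary structure is two simply-supported spans DE and EF.
End slopes at the hinge E, treating each span as simply supported:
  span DE: UDL 34: wL³/(24EI) = 42.2/EI
  span EF: point load 46.8 at a = 6.3: Pab(L + b)/(6LEI) = 288.9/EI
  span EF: UDL 4: wL³/(24EI) = 192.9/EI
  relative rotation θ_0 = (42.2 + 481.9)/EI = 524.1/EI
A unit hogging moment at E produces rotation L₁/(3EI) + L₂/(3EI) = 4.533/EI.
Slope continuity at E: θ_0 = M_E·4.533/EI, so M_E = 524.1/4.533 = 115.6 kip·ft (hogging).
Span DE, ΣM about D with M_E applied at E: R_E^{DE}·3.1 = 163.4 + 115.6, so R_E^{DE} = 89.99 kip and R_D = 105.4 − 89.99 = 15.41 kip.
Span EF, ΣM about F: R_E^{EF}·10.5 = 417.1 + 115.6, so R_E^{EF} = 50.73 kip and R_F = 88.8 − 50.73 = 38.07 kip.
R_E = 89.99 + 50.73 = 140.7 kip.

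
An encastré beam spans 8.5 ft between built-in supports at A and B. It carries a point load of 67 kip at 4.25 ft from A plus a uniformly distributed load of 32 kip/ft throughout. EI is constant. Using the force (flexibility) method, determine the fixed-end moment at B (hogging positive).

Release both end moments; the primary structure is a simply-supported span AB with redundants M_A and M_B.
Simple-span end rotations at A and B under the given loads:
  at A: point load 67 at a = 4.25: Pab(L + b)/(6LEI) = 302.5/EI
  at B: point load 67 at a = 4.25: Pab(L + a)/(6LEI) = 302.5/EI
  at A: UDL 32: wL³/(24EI) = 818.8/EI
  at B: UDL 32: wL³/(24EI) = 818.8/EI
  θ_A0 = 1121/EI,  θ_B0 = 1121/EI
Flexibility coefficients: a unit moment at one end gives L/(3EI) there and L/(6EI) at the far end, so f₁₁ = f₂₂ = 2.833/EI and f₁₂ = f₂₁ = 1.417/EI.
Compatibility — zero rotation at each built-in end:
  2.833 M_A + 1.417 M_B = 1121
  1.417 M_A + 2.833 M_B = 1121
Solving the pair gives M_A = 263.9 kip·ft and M_B = 263.9 kip·ft (hogging).

M_B = 263.9 kip·ft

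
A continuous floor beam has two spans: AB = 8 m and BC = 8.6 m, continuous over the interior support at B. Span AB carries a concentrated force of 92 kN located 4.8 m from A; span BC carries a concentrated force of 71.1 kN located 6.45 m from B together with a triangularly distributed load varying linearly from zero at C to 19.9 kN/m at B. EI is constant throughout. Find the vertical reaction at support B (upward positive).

R_B = 167.7 kN

Insert a hinge at B; M_B is the redundant, and each span becomes simply supported.
Rotations at B on the released spans (each span's end-slope, ×1/EI):
  span AB: point load 92 at a = 4.8: Pab(L + a)/(6LEI) = 376.8/EI
  span BC: point load 71.1 at a = 6.45: Pab(L + b)/(6LEI) = 205.4/EI
  span BC: triangular load, peak 19.9: w₀L³/(45EI) = 281.3/EI
  relative rotation θ_0 = (376.8 + 486.7)/EI = 863.5/EI
A unit hogging moment at B produces rotation L₁/(3EI) + L₂/(3EI) = 5.533/EI.
Compatibility: M_B·(L₁+L₂)/(3EI) = θ_0, giving M_B = 156.1 kN·m (hogging).
Span AB, ΣM about A with M_B applied at B: R_B^{AB}·8 = 441.6 + 156.1, so R_B^{AB} = 74.71 kN and R_A = 92 − 74.71 = 17.29 kN.
Span BC, ΣM about C: R_B^{BC}·8.6 = 643.5 + 156.1, so R_B^{BC} = 92.97 kN and R_C = 156.7 − 92.97 = 63.7 kN.
R_B = 74.71 + 92.97 = 167.7 kN.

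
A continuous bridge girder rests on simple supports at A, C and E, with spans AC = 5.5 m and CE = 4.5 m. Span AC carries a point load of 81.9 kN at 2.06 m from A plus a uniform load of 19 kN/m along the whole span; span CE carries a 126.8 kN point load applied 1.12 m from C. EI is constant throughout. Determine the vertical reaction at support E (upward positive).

R_E = 4.575 kN

Insert a hinge at C; M_C is the redundant, and each span becomes simply supported.
End slopes at the hinge C, treating each span as simply supported:
  span AC: point load 81.9 at a = 2.06: Pab(L + a)/(6LEI) = 133/EI
  span AC: UDL 19: wL³/(24EI) = 131.7/EI
  span CE: point load 126.8 at a = 1.12: Pab(L + b)/(6LEI) = 140.1/EI
  relative rotation θ_0 = (264.7 + 140.1)/EI = 404.8/EI
A unit hogging moment at C produces rotation L₁/(3EI) + L₂/(3EI) = 3.333/EI.
Slope continuity at C: θ_0 = M_C·3.333/EI, so M_C = 404.8/3.333 = 121.4 kN·m (hogging).
Span CE, ΣM about E: R_C^{CE}·4.5 = 428.6 + 121.4, so R_C^{CE} = 122.2 kN and R_E = 126.8 − 122.2 = 4.575 kN.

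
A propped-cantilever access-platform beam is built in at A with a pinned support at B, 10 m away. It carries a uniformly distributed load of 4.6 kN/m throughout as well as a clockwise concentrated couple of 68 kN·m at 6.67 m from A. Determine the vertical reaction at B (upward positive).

R_B = 26.32 kN

Release the roller at B. Primary structure: cantilever fixed at A.
Deflection at B on the released cantilever, summing each load's contribution:
  UDL 4.6: wL⁴/(8EI) = 5750/EI
  clockwise couple 68 at a = 6.67: M₀a(2L − a)/(2EI) = 3023/EI
  δ_0 = 8773/EI
Tip deflection under a unit load at B: L³/(3EI) = 333.3/EI.
The prop prevents deflection at B: R_B = δ_0/δ_{BB} = 8773/333.3 = 26.32 kN.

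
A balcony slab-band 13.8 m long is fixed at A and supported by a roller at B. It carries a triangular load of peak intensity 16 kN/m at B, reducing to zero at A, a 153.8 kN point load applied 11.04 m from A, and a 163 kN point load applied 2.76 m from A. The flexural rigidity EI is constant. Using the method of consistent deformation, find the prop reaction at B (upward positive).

R_B = 178.1 kN

Release the roller at B. Primary structure: cantilever fixed at A.
Downward deflection at the released point B due to the loads:
  triangular load, peak 16 at the free end: 11w₀L⁴/(120EI) = 53192/EI
  point load 153.8 at a = 11.04: Pa²(3L − a)/(6EI) = 94852/EI
  point load 163 at a = 2.76: Pa²(3L − a)/(6EI) = 7996/EI
  δ_0 = 156040/EI
Flexibility coefficient — unit upward force at B: δ_{BB} = L³/(3EI) = 876/EI.
The prop prevents deflection at B: R_B = δ_0/δ_{BB} = 156040/876 = 178.1 kN.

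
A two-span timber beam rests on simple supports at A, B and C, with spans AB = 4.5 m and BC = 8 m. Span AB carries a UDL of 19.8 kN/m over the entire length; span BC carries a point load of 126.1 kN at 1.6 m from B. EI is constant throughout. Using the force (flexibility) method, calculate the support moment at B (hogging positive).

M_B = 111 kN·m

Release continuity at B by inserting a hinge; the redundant is the internal moment M_B. The primary structure is two simply-supported spans AB and BC.
Discontinuity in slope at B on the released structure — sum the simple-span end rotations:
  span AB: UDL 19.8: wL³/(24EI) = 75.18/EI
  span BC: point load 126.1 at a = 1.6: Pab(L + b)/(6LEI) = 387.4/EI
  relative rotation θ_0 = (75.18 + 387.4)/EI = 462.6/EI
A unit hogging moment at B produces rotation L₁/(3EI) + L₂/(3EI) = 4.167/EI.
Slope continuity at B: θ_0 = M_B·4.167/EI, so M_B = 462.6/4.167 = 111 kN·m (hogging).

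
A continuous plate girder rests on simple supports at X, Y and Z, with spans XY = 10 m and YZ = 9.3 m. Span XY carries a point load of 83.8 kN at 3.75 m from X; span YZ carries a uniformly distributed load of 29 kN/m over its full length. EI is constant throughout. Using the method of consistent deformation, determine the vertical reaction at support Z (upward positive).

R_Z = 111.1 kN

Insert a hinge at Y; M_Y is the redundant, and each span becomes simply supported.
Discontinuity in slope at Y on the released structure — sum the simple-span end rotations:
  span XY: point load 83.8 at a = 3.75: Pab(L + a)/(6LEI) = 450.1/EI
  span YZ: UDL 29: wL³/(24EI) = 971.9/EI
  relative rotation θ_0 = (450.1 + 971.9)/EI = 1422/EI
A unit hogging moment at Y produces rotation L₁/(3EI) + L₂/(3EI) = 6.433/EI.
Compatibility: M_Y·(L₁+L₂)/(3EI) = θ_0, giving M_Y = 221 kN·m (hogging).
Span YZ, ΣM about Z: R_Y^{YZ}·9.3 = 1254 + 221, so R_Y^{YZ} = 158.6 kN and R_Z = 269.7 − 158.6 = 111.1 kN.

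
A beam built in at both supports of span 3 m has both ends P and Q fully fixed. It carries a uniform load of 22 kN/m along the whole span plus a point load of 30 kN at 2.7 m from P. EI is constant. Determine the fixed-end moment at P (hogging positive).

Release both end moments; the primary structure is a simply-supported span PQ with redundants M_P and M_Q.
On the primary (simply-supported) span, the end slopes from the loading are:
  at P: UDL 22: wL³/(24EI) = 24.75/EI
  at Q: UDL 22: wL³/(24EI) = 24.75/EI
  at P: point load 30 at a = 2.7: Pab(L + b)/(6LEI) = 4.455/EI
  at Q: point load 30 at a = 2.7: Pab(L + a)/(6LEI) = 7.695/EI
  θ_P0 = 29.2/EI,  θ_Q0 = 32.45/EI
Flexibility coefficients: a unit moment at one end gives L/(3EI) there and L/(6EI) at the far end, so f₁₁ = f₂₂ = 1/EI and f₁₂ = f₂₁ = 0.5/EI.
Compatibility — zero rotation at each built-in end:
  1 M_P + 0.5 M_Q = 29.2
  0.5 M_P + 1 M_Q = 32.45
Solving the pair gives M_P = 17.31 kN·m and M_Q = 23.79 kN·m (hogging).

M_P = 17.31 kN·m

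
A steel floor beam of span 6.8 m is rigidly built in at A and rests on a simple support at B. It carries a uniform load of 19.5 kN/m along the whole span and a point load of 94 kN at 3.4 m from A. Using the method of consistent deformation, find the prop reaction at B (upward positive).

R_B = 79.1 kN

Remove the prop at B; the released (primary) structure is a cantilever built in at A.
Free-end deflection of the primary structure under the applied loading (downward +):
  UDL 19.5: wL⁴/(8EI) = 5212/EI
  point load 94 at a = 3.4: Pa²(3L − a)/(6EI) = 3079/EI
  δ_0 = 8291/EI
Tip deflection under a unit load at B: L³/(3EI) = 104.8/EI.
Compatibility at B: δ_0 − R_B·δ_{BB} = 0, so R_B = 8291/104.8 = 79.1 kN.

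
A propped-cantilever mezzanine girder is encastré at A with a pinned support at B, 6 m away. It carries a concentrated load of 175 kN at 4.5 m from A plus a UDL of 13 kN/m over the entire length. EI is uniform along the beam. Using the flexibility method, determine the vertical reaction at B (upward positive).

Take the reaction at B as the redundant and release it; the primary structure is a cantilever fixed at A.
Deflection at B on the released cantilever, summing each load's contribution:
  point load 175 at a = 4.5: Pa²(3L − a)/(6EI) = 7973/EI
  UDL 13: wL⁴/(8EI) = 2106/EI
  δ_0 = 10079/EI
Flexibility coefficient — unit upward force at B: δ_{BB} = L³/(3EI) = 72/EI.
The prop prevents deflection at B: R_B = δ_0/δ_{BB} = 10079/72 = 140 kN.

R_B = 140 kN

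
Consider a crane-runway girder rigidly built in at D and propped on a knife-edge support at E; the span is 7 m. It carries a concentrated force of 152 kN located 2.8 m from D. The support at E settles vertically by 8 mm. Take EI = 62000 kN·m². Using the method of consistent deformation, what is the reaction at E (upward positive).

Release the roller at E. Primary structure: cantilever fixed at D.
Downward deflection at the released point E due to the loads:
  point load 152 at a = 2.8: Pa²(3L − a)/(6EI) = 3615/EI
Tip deflection under a unit load at E: L³/(3EI) = 114.3/EI.
With EI = 62000 kN·m²: δ_0 = 0.058303 m and δ_{EE} = 0.001844 m/kN.
Compatibility — the beam at E must follow the support down by 0.008 m: δ_0 − R_E·δ_{EE} = 0.008, so R_E = (0.058303 − 0.008)/0.001844 = 27.28 kN.

R_E = 27.28 kN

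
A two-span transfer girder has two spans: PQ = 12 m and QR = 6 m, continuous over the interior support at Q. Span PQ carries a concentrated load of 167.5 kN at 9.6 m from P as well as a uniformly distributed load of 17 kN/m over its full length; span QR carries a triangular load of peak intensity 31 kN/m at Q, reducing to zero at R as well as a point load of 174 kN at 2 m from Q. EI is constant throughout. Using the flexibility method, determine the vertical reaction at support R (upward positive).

R_R = 7.966 kN

Take M_Q as the redundant. Released structure: two simple spans PQ and QR with a hinge at Q.
Discontinuity in slope at Q on the released structure — sum the simple-span end rotations:
  span PQ: point load 167.5 at a = 9.6: Pab(L + a)/(6LEI) = 1158/EI
  span PQ: UDL 17: wL³/(24EI) = 1224/EI
  span QR: triangular load, peak 31: w₀L³/(45EI) = 148.8/EI
  span QR: point load 174 at a = 2: Pab(L + b)/(6LEI) = 386.7/EI
  relative rotation θ_0 = (2382 + 535.5)/EI = 2917/EI
A unit hogging moment at Q produces rotation L₁/(3EI) + L₂/(3EI) = 6/EI.
Slope continuity at Q: θ_0 = M_Q·6/EI, so M_Q = 2917/6 = 486.2 kN·m (hogging).
Span QR, ΣM about R: R_Q^{QR}·6 = 1068 + 486.2, so R_Q^{QR} = 259 kN and R_R = 267 − 259 = 7.966 kN.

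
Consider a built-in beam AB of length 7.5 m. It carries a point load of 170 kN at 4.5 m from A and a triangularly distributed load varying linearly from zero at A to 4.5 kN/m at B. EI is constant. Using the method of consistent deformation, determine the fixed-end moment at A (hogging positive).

Take the two fixed-end moments M_A, M_B as redundants; the released structure is the simple span AB.
On the primary (simply-supported) span, the end slopes from the loading are:
  at A: point load 170 at a = 4.5: Pab(L + b)/(6LEI) = 535.5/EI
  at B: point load 170 at a = 4.5: Pab(L + a)/(6LEI) = 612/EI
  at A: triangular load, peak 4.5: 7w₀L³/(360EI) = 36.91/EI
  at B: triangular load, peak 4.5: w₀L³/(45EI) = 42.19/EI
  θ_A0 = 572.4/EI,  θ_B0 = 654.2/EI
Flexibility coefficients: a unit moment at one end gives L/(3EI) there and L/(6EI) at the far end, so f₁₁ = f₂₂ = 2.5/EI and f₁₂ = f₂₁ = 1.25/EI.
Compatibility — zero rotation at each built-in end:
  2.5 M_A + 1.25 M_B = 572.4
  1.25 M_A + 2.5 M_B = 654.2
Solving the pair gives M_A = 130.8 kN·m and M_B = 196.3 kN·m (hogging).

M_A = 130.8 kN·m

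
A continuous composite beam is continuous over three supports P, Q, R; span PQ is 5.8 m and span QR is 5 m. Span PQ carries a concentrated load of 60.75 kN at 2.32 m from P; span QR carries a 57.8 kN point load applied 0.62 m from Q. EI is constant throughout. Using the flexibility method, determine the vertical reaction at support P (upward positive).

R_P = 28.62 kN

Insert a hinge at Q; M_Q is the redundant, and each span becomes simply supported.
End slopes at the hinge Q, treating each span as simply supported:
  span PQ: point load 60.75 at a = 2.32: Pab(L + a)/(6LEI) = 114.4/EI
  span QR: point load 57.8 at a = 0.62: Pab(L + b)/(6LEI) = 49.08/EI
  relative rotation θ_0 = (114.4 + 49.08)/EI = 163.5/EI
A unit hogging moment at Q produces rotation L₁/(3EI) + L₂/(3EI) = 3.6/EI.
Compatibility: M_Q·(L₁+L₂)/(3EI) = θ_0, giving M_Q = 45.42 kN·m (hogging).
Span PQ, ΣM about P with M_Q applied at Q: R_Q^{PQ}·5.8 = 140.9 + 45.42, so R_Q^{PQ} = 32.13 kN and R_P = 60.75 − 32.13 = 28.62 kN.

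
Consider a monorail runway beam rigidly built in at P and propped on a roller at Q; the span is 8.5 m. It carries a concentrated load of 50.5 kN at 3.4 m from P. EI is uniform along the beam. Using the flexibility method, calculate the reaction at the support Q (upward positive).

R_Q = 10.5 kN

Release the roller at Q. Primary structure: cantilever fixed at P.
Deflection at Q on the released cantilever, summing each load's contribution:
  point load 50.5 at a = 3.4: Pa²(3L − a)/(6EI) = 2150/EI
Flexibility coefficient — unit upward force at Q: δ_{QQ} = L³/(3EI) = 204.7/EI.
Compatibility at Q: δ_0 − R_Q·δ_{QQ} = 0, so R_Q = 2150/204.7 = 10.5 kN.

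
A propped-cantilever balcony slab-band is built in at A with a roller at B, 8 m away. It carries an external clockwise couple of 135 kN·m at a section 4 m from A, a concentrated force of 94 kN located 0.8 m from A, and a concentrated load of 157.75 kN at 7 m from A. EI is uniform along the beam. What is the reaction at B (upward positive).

R_B = 148.7 kN

Take the reaction at B as the redundant and release it; the primary structure is a cantilever fixed at A.
Primary-structure tip deflection at B by superposition:
  clockwise couple 135 at a = 4: M₀a(2L − a)/(2EI) = 3240/EI
  point load 94 at a = 0.8: Pa²(3L − a)/(6EI) = 232.6/EI
  point load 157.75 at a = 7: Pa²(3L − a)/(6EI) = 21901/EI
  δ_0 = 25374/EI
Flexibility coefficient — unit upward force at B: δ_{BB} = L³/(3EI) = 170.7/EI.
The prop prevents deflection at B: R_B = δ_0/δ_{BB} = 25374/170.7 = 148.7 kN.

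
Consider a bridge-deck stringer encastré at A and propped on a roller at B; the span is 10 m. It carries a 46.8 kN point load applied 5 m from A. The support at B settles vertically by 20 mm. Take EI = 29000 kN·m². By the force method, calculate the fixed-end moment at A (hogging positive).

Take the reaction at B as the redundant and release it; the primary structure is a cantilever fixed at A.
Free-end deflection of the primary structure under the applied loading (downward +):
  point load 46.8 at a = 5: Pa²(3L − a)/(6EI) = 4875/EI
Flexibility coefficient — unit upward force at B: δ_{BB} = L³/(3EI) = 333.3/EI.
With EI = 29000 kN·m²: δ_0 = 0.1681 m and δ_{BB} = 0.011494 m/kN.
Compatibility — the beam at B must follow the support down by 0.02 m: δ_0 − R_B·δ_{BB} = 0.02, so R_B = (0.1681 − 0.02)/0.011494 = 12.89 kN.
Moment equilibrium about A: M_A = Σ(load moments about A) − R_B·L = 234 − 12.89×10 = 105.1 kN·m.

M_A = 105.1 kN·m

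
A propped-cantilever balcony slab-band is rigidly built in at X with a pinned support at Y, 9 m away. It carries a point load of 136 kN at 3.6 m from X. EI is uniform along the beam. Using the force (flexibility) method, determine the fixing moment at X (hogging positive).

Remove the prop at Y; the released (primary) structure is a cantilever built in at X.
Primary-structure tip deflection at Y by superposition:
  point load 136 at a = 3.6: Pa²(3L − a)/(6EI) = 6874/EI
Flexibility coefficient — unit upward force at Y: δ_{YY} = L³/(3EI) = 243/EI.
The prop prevents deflection at Y: R_Y = δ_0/δ_{YY} = 6874/243 = 28.29 kN.
Moment equilibrium about X: M_X = Σ(load moments about X) − R_Y·L = 489.6 − 28.29×9 = 235 kN·m.

M_X = 235 kN·m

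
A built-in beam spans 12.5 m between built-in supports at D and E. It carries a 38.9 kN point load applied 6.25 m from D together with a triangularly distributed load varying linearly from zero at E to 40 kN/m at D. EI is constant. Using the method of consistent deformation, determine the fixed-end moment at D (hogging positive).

M_D = 373.3 kN·m

Take the two fixed-end moments M_D, M_E as redundants; the released structure is the simple span DE.
Simple-span end rotations at D and E under the given loads:
  at D: point load 38.9 at a = 6.25: Pab(L + b)/(6LEI) = 379.9/EI
  at E: point load 38.9 at a = 6.25: Pab(L + a)/(6LEI) = 379.9/EI
  at D: triangular load, peak 40: w₀L³/(45EI) = 1736/EI
  at E: triangular load, peak 40: 7w₀L³/(360EI) = 1519/EI
  θ_D0 = 2116/EI,  θ_E0 = 1899/EI
Flexibility coefficients: a unit moment at one end gives L/(3EI) there and L/(6EI) at the far end, so f₁₁ = f₂₂ = 4.167/EI and f₁₂ = f₂₁ = 2.083/EI.
Compatibility — zero rotation at each built-in end:
  4.167 M_D + 2.083 M_E = 2116
  2.083 M_D + 4.167 M_E = 1899
Solving the pair gives M_D = 373.3 kN·m and M_E = 269.1 kN·m (hogging).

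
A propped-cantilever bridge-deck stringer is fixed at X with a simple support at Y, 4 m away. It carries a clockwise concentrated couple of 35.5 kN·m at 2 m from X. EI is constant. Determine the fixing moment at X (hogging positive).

Take the reaction at Y as the redundant and release it; the primary structure is a cantilever fixed at X.
Free-end deflection of the primary structure under the applied loading (downward +):
  clockwise couple 35.5 at a = 2: M₀a(2L − a)/(2EI) = 213/EI
Tip deflection under a unit load at Y: L³/(3EI) = 21.33/EI.
The prop prevents deflection at Y: R_Y = δ_0/δ_{YY} = 213/21.33 = 9.984 kN.
Moment equilibrium about X: M_X = Σ(load moments about X) − R_Y·L = 35.5 − 9.984×4 = -4.438 kN·m.

M_X = -4.438 kN·m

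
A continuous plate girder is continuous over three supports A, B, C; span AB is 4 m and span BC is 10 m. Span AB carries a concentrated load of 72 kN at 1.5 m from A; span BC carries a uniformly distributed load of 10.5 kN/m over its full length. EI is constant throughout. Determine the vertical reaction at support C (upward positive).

R_C = 41.8 kN

Insert a hinge at B; M_B is the redundant, and each span becomes simply supported.
Rotations at B on the released spans (each span's end-slope, ×1/EI):
  span AB: point load 72 at a = 1.5: Pab(L + a)/(6LEI) = 61.88/EI
  span BC: UDL 10.5: wL³/(24EI) = 437.5/EI
  relative rotation θ_0 = (61.88 + 437.5)/EI = 499.4/EI
A unit hogging moment at B produces rotation L₁/(3EI) + L₂/(3EI) = 4.667/EI.
Compatibility: M_B·(L₁+L₂)/(3EI) = θ_0, giving M_B = 107 kN·m (hogging).
Span BC, ΣM about C: R_B^{BC}·10 = 525 + 107, so R_B^{BC} = 63.2 kN and R_C = 105 − 63.2 = 41.8 kN.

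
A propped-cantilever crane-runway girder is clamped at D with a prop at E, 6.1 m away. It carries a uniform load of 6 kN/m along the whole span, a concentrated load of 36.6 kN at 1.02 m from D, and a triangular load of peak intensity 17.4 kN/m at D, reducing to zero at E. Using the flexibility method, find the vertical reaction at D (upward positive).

R_D = 100.5 kN

Take the reaction at E as the redundant and release it; the primary structure is a cantilever fixed at D.
Primary-structure tip deflection at E by superposition:
  UDL 6: wL⁴/(8EI) = 1038/EI
  point load 36.6 at a = 1.02: Pa²(3L − a)/(6EI) = 109.7/EI
  triangular load, peak 17.4 at the fixed end: w₀L⁴/(30EI) = 803.1/EI
  δ_0 = 1951/EI
Flexibility coefficient — unit upward force at E: δ_{EE} = L³/(3EI) = 75.66/EI.
Compatibility at E: δ_0 − R_E·δ_{EE} = 0, so R_E = 1951/75.66 = 25.79 kN.
Vertical equilibrium: R_D = ΣP − R_E = 126.3 − 25.79 = 100.5 kN.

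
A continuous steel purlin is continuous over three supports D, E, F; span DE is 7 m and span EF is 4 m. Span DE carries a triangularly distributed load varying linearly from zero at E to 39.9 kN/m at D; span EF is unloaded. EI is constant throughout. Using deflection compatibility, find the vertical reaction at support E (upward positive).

R_E = 75.06 kN

Release continuity at E by inserting a hinge; the redundant is the internal moment M_E. The primary structure is two simply-supported spans DE and EF.
Rotations at E on the released spans (each span's end-slope, ×1/EI):
  span DE: triangular load, peak 39.9: 7w₀L³/(360EI) = 266.1/EI
  relative rotation θ_0 = (266.1 + 0)/EI = 266.1/EI
A unit hogging moment at E produces rotation L₁/(3EI) + L₂/(3EI) = 3.667/EI.
Slope continuity at E: θ_0 = M_E·3.667/EI, so M_E = 266.1/3.667 = 72.58 kN·m (hogging).
Span DE, ΣM about D with M_E applied at E: R_E^{DE}·7 = 325.9 + 72.58, so R_E^{DE} = 56.92 kN and R_D = 139.7 − 56.92 = 82.73 kN.
Span EF, ΣM about F: R_E^{EF}·4 = 0 + 72.58, so R_E^{EF} = 18.14 kN and R_F = 0 − 18.14 = -18.14 kN.
R_E = 56.92 + 18.14 = 75.06 kN.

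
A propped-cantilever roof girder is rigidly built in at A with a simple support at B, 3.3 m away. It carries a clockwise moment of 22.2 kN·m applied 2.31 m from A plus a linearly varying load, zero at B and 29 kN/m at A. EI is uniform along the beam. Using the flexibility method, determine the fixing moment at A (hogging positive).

M_A = 12.95 kN·m

Take the reaction at B as the redundant and release it; the primary structure is a cantilever fixed at A.
Primary-structure tip deflection at B by superposition:
  clockwise couple 22.2 at a = 2.31: M₀a(2L − a)/(2EI) = 110/EI
  triangular load, peak 29 at the fixed end: w₀L⁴/(30EI) = 114.6/EI
  δ_0 = 224.6/EI
Tip deflection under a unit load at B: L³/(3EI) = 11.98/EI.
The prop prevents deflection at B: R_B = δ_0/δ_{BB} = 224.6/11.98 = 18.75 kN.
Moment equilibrium about A: M_A = Σ(load moments about A) − R_B·L = 74.83 − 18.75×3.3 = 12.95 kN·m.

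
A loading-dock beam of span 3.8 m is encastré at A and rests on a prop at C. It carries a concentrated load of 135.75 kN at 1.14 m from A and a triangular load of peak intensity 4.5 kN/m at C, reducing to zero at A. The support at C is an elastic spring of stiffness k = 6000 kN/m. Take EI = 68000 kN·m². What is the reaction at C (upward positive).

Take the reaction at C as the redundant and release it; the primary structure is a cantilever fixed at A.
Free-end deflection of the primary structure under the applied loading (downward +):
  point load 135.75 at a = 1.14: Pa²(3L − a)/(6EI) = 301.7/EI
  triangular load, peak 4.5 at the free end: 11w₀L⁴/(120EI) = 86.01/EI
  δ_0 = 387.7/EI
Tip deflection under a unit load at C: L³/(3EI) = 18.29/EI.
With EI = 68000 kN·m²: δ_0 = 0.005701 m and δ_{CC} = 0.000269 m/kN.
Compatibility — the spring shortens by R_C/k under the reaction it provides: δ_0 − R_C·δ_{CC} = R_C/k. With 1/k = 0.000167 m/kN, R_C = δ_0 / (δ_{CC} + 1/k) = 0.005701 / (0.000269 + 0.000167) = 13.09 kN.

R_C = 13.09 kN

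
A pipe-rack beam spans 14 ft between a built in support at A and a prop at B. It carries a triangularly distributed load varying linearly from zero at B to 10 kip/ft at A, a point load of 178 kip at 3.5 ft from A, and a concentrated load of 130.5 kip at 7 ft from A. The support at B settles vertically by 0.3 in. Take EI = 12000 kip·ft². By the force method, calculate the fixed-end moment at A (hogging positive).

Release the roller at B. Primary structure: cantilever fixed at A.
Downward deflection at the released point B due to the loads:
  triangular load, peak 10 at the fixed end: w₀L⁴/(30EI) = 12805/EI
  point load 178 at a = 3.5: Pa²(3L − a)/(6EI) = 13992/EI
  point load 130.5 at a = 7: Pa²(3L − a)/(6EI) = 37301/EI
  δ_0 = 64098/EI
Tip deflection under a unit load at B: L³/(3EI) = 914.7/EI.
With EI = 12000 kip·ft²: δ_0 = 5.3415 ft and δ_{BB} = 0.076222 ft/kip.
Compatibility — the beam at B must follow the support down by 0.025 ft: δ_0 − R_B·δ_{BB} = 0.025, so R_B = (5.3415 − 0.025)/0.076222 = 69.75 kip.
Moment equilibrium about A: M_A = Σ(load moments about A) − R_B·L = 1863 − 69.75×14 = 886.7 kip·ft.

M_A = 886.7 kip·ft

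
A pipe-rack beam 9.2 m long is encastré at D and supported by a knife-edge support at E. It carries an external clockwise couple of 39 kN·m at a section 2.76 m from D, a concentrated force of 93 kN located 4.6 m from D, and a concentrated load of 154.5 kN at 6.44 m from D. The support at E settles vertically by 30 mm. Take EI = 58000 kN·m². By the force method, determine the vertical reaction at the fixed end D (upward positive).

R_D = 134.8 kN

Remove the prop at E; the released (primary) structure is a cantilever built in at D.
Primary-structure tip deflection at E by superposition:
  clockwise couple 39 at a = 2.76: M₀a(2L − a)/(2EI) = 841.7/EI
  point load 93 at a = 4.6: Pa²(3L − a)/(6EI) = 7544/EI
  point load 154.5 at a = 6.44: Pa²(3L − a)/(6EI) = 22598/EI
  δ_0 = 30983/EI
Tip deflection under a unit load at E: L³/(3EI) = 259.6/EI.
With EI = 58000 kN·m²: δ_0 = 0.53419 m and δ_{EE} = 0.004475 m/kN.
Compatibility — the beam at E must follow the support down by 0.03 m: δ_0 − R_E·δ_{EE} = 0.03, so R_E = (0.53419 − 0.03)/0.004475 = 112.7 kN.
Vertical equilibrium: R_D = ΣP − R_E = 247.5 − 112.7 = 134.8 kN.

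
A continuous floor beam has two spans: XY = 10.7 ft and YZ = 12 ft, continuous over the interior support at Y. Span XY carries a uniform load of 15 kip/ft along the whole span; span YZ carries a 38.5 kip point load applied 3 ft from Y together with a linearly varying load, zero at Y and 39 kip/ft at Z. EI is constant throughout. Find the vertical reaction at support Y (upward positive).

R_Y = 242.7 kip

Take M_Y as the redundant. Released structure: two simple spans XY and YZ with a hinge at Y.
Rotations at Y on the released spans (each span's end-slope, ×1/EI):
  span XY: UDL 15: wL³/(24EI) = 765.7/EI
  span YZ: point load 38.5 at a = 3: Pab(L + b)/(6LEI) = 303.2/EI
  span YZ: triangular load, peak 39: 7w₀L³/(360EI) = 1310/EI
  relative rotation θ_0 = (765.7 + 1614)/EI = 2379/EI
A unit hogging moment at Y produces rotation L₁/(3EI) + L₂/(3EI) = 7.567/EI.
Slope continuity at Y: θ_0 = M_Y·7.567/EI, so M_Y = 2379/7.567 = 314.4 kip·ft (hogging).
Span XY, ΣM about X with M_Y applied at Y: R_Y^{XY}·10.7 = 858.7 + 314.4, so R_Y^{XY} = 109.6 kip and R_X = 160.5 − 109.6 = 50.86 kip.
Span YZ, ΣM about Z: R_Y^{YZ}·12 = 1282 + 314.4, so R_Y^{YZ} = 133.1 kip and R_Z = 272.5 − 133.1 = 139.4 kip.
R_Y = 109.6 + 133.1 = 242.7 kip.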